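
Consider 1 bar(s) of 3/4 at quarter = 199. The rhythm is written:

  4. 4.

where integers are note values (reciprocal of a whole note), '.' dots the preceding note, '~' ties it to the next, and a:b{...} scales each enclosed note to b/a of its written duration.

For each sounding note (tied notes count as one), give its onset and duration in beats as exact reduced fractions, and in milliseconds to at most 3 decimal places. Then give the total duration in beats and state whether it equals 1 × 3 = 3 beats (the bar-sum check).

1) 0.0ms=0b +452.261ms=3/2b
2) 452.261ms=3/2b +452.261ms=3/2b
Σ=3b of 3 (199bpm 3/4) — PASS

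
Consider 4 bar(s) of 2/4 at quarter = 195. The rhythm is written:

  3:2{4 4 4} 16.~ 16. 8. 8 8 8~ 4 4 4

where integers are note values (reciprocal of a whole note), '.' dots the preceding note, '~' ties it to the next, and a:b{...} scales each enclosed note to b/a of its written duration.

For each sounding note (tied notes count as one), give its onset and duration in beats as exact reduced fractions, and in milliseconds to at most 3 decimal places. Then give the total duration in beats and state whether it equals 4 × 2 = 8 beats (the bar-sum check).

1) 0.0ms=0b +205.128ms=2/3b
2) 205.128ms=2/3b +205.128ms=2/3b
3) 410.256ms=4/3b +205.128ms=2/3b
4) 615.385ms=2b +230.769ms=3/4b
5) 846.154ms=11/4b +230.769ms=3/4b
6) 1076.923ms=7/2b +153.846ms=1/2b
7) 1230.769ms=4b +153.846ms=1/2b
8) 1384.615ms=9/2b +461.538ms=3/2b
9) 1846.154ms=6b +307.692ms=1b
10) 2153.846ms=7b +307.692ms=1b
Σ=8b of 8 (195bpm 2/4) — PASS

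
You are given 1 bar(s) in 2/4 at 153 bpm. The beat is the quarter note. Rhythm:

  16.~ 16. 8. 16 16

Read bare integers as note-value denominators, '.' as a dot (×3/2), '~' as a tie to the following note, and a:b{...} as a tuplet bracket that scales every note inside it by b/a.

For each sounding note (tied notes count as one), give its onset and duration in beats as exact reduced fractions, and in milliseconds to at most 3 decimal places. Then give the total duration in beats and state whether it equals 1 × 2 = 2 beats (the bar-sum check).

1) 0.0ms=0b +294.118ms=3/4b
2) 294.118ms=3/4b +294.118ms=3/4b
3) 588.235ms=3/2b +98.039ms=1/4b
4) 686.275ms=7/4b +98.039ms=1/4b
Σ=2b of 2 (153bpm 2/4) — PASS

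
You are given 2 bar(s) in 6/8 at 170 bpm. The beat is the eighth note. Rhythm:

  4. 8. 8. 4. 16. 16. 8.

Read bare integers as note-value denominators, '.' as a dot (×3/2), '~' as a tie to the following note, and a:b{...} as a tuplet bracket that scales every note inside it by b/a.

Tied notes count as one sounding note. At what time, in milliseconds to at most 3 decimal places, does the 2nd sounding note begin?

1. 0.0ms @ 0 + 1058.824ms (3)
2. 1058.824ms @ 3 + 529.412ms (3/2)
3. 1588.235ms @ 9/2 + 529.412ms (3/2)
4. 2117.647ms @ 6 + 1058.824ms (3)
5. 3176.471ms @ 9 + 264.706ms (3/4)
6. 3441.176ms @ 39/4 + 264.706ms (3/4)
7. 3705.882ms @ 21/2 + 529.412ms (3/2)

note 2 onset = 3b = 1058.824ms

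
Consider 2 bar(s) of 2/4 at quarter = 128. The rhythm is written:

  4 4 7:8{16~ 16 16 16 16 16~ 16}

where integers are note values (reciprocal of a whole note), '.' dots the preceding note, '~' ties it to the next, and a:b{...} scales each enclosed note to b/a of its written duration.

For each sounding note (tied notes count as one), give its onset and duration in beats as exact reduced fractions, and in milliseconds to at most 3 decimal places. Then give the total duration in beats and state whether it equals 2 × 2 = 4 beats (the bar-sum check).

1) 0.0ms=0b +468.75ms=1b
2) 468.75ms=1b +468.75ms=1b
3) 937.5ms=2b +267.857ms=4/7b
4) 1205.357ms=18/7b +133.929ms=2/7b
5) 1339.286ms=20/7b +133.929ms=2/7b
6) 1473.214ms=22/7b +133.929ms=2/7b
7) 1607.143ms=24/7b +267.857ms=4/7b
Σ=4b of 4 (128bpm 2/4) — PASS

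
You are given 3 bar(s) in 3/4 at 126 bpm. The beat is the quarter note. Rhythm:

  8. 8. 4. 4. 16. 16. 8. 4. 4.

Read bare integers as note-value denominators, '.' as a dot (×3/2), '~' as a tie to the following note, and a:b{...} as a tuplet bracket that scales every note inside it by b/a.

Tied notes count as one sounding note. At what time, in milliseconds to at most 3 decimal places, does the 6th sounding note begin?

1. 0.0ms @ 0 + 357.143ms (3/4)
2. 357.143ms @ 3/4 + 357.143ms (3/4)
3. 714.286ms @ 3/2 + 714.286ms (3/2)
4. 1428.571ms @ 3 + 714.286ms (3/2)
5. 2142.857ms @ 9/2 + 178.571ms (3/8)
6. 2321.429ms @ 39/8 + 178.571ms (3/8)
7. 2500.0ms @ 21/4 + 357.143ms (3/4)
8. 2857.143ms @ 6 + 714.286ms (3/2)
9. 3571.429ms @ 15/2 + 714.286ms (3/2)

note 6 onset = 39/8b = 2321.429ms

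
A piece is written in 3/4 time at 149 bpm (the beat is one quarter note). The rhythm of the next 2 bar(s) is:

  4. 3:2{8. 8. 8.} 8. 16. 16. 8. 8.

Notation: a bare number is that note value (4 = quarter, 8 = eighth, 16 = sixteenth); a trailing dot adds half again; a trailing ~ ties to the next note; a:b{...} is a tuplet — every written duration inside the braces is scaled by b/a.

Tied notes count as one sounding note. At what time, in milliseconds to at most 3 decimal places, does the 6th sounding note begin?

note 6 onset = 15/4b = 1510.067ms

1. 0.0ms @ 0 + 604.027ms (3/2)
2. 604.027ms @ 3/2 + 201.342ms (1/2)
3. 805.369ms @ 2 + 201.342ms (1/2)
4. 1006.711ms @ 5/2 + 201.342ms (1/2)
5. 1208.054ms @ 3 + 302.013ms (3/4)
6. 1510.067ms @ 15/4 + 151.007ms (3/8)
7. 1661.074ms @ 33/8 + 151.007ms (3/8)
8. 1812.081ms @ 9/2 + 302.013ms (3/4)
9. 2114.094ms @ 21/4 + 302.013ms (3/4)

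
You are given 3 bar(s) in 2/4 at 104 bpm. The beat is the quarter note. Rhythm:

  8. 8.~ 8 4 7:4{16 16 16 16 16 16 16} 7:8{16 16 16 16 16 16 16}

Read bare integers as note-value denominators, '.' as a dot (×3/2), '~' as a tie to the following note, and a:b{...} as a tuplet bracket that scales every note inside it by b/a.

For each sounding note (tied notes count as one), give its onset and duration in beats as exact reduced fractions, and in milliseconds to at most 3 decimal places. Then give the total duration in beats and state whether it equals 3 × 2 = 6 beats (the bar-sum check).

1) 0.0ms=0b +432.692ms=3/4b
2) 432.692ms=3/4b +721.154ms=5/4b
3) 1153.846ms=2b +576.923ms=1b
4) 1730.769ms=3b +82.418ms=1/7b
5) 1813.187ms=22/7b +82.418ms=1/7b
6) 1895.604ms=23/7b +82.418ms=1/7b
7) 1978.022ms=24/7b +82.418ms=1/7b
8) 2060.44ms=25/7b +82.418ms=1/7b
9) 2142.857ms=26/7b +82.418ms=1/7b
10) 2225.275ms=27/7b +82.418ms=1/7b
11) 2307.692ms=4b +164.835ms=2/7b
12) 2472.527ms=30/7b +164.835ms=2/7b
13) 2637.363ms=32/7b +164.835ms=2/7b
14) 2802.198ms=34/7b +164.835ms=2/7b
15) 2967.033ms=36/7b +164.835ms=2/7b
16) 3131.868ms=38/7b +164.835ms=2/7b
17) 3296.703ms=40/7b +164.835ms=2/7b
Σ=6b of 6 (104bpm 2/4) — PASS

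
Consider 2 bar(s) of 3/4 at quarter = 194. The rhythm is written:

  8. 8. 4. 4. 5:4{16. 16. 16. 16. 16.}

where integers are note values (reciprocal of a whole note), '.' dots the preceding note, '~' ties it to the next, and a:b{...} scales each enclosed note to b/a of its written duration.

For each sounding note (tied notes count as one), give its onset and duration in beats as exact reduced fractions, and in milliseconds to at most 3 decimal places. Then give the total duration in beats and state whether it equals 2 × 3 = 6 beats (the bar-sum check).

1) 0.0ms=0b +231.959ms=3/4b
2) 231.959ms=3/4b +231.959ms=3/4b
3) 463.918ms=3/2b +463.918ms=3/2b
4) 927.835ms=3b +463.918ms=3/2b
5) 1391.753ms=9/2b +92.784ms=3/10b
6) 1484.536ms=24/5b +92.784ms=3/10b
7) 1577.32ms=51/10b +92.784ms=3/10b
8) 1670.103ms=27/5b +92.784ms=3/10b
9) 1762.887ms=57/10b +92.784ms=3/10b
Σ=6b of 6 (194bpm 3/4) — PASS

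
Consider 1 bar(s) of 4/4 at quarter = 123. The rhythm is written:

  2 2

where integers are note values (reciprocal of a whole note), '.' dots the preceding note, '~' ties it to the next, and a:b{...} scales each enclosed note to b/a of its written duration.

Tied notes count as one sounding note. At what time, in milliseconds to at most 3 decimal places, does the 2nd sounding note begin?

1. 0.0ms @ 0 + 975.61ms (2)
2. 975.61ms @ 2 + 975.61ms (2)

note 2 onset = 2b = 975.61ms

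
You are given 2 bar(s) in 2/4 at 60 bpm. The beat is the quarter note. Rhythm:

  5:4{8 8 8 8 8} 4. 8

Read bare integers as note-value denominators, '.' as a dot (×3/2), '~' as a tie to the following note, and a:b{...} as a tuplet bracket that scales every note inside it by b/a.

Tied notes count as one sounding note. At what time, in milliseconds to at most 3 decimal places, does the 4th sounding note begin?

1. 0.0ms @ 0 + 400.0ms (2/5)
2. 400.0ms @ 2/5 + 400.0ms (2/5)
3. 800.0ms @ 4/5 + 400.0ms (2/5)
4. 1200.0ms @ 6/5 + 400.0ms (2/5)
5. 1600.0ms @ 8/5 + 400.0ms (2/5)
6. 2000.0ms @ 2 + 1500.0ms (3/2)
7. 3500.0ms @ 7/2 + 500.0ms (1/2)

note 4 onset = 6/5b = 1200.0ms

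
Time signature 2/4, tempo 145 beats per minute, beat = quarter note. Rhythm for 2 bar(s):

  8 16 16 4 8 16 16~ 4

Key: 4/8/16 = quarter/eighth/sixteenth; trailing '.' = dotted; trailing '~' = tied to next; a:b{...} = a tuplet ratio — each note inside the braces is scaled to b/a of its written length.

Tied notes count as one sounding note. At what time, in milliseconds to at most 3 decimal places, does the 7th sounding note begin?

1. 0.0ms @ 0 + 206.897ms (1/2)
2. 206.897ms @ 1/2 + 103.448ms (1/4)
3. 310.345ms @ 3/4 + 103.448ms (1/4)
4. 413.793ms @ 1 + 413.793ms (1)
5. 827.586ms @ 2 + 206.897ms (1/2)
6. 1034.483ms @ 5/2 + 103.448ms (1/4)
7. 1137.931ms @ 11/4 + 517.241ms (5/4)

note 7 onset = 11/4b = 1137.931ms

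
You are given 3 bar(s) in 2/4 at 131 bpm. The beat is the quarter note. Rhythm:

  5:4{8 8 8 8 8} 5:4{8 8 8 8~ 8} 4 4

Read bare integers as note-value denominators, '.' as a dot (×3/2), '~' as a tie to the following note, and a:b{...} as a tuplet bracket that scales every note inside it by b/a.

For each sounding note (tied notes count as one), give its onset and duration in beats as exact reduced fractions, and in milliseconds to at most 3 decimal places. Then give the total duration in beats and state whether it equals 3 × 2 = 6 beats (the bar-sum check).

1) 0.0ms=0b +183.206ms=2/5b
2) 183.206ms=2/5b +183.206ms=2/5b
3) 366.412ms=4/5b +183.206ms=2/5b
4) 549.618ms=6/5b +183.206ms=2/5b
5) 732.824ms=8/5b +183.206ms=2/5b
6) 916.031ms=2b +183.206ms=2/5b
7) 1099.237ms=12/5b +183.206ms=2/5b
8) 1282.443ms=14/5b +183.206ms=2/5b
9) 1465.649ms=16/5b +366.412ms=4/5b
10) 1832.061ms=4b +458.015ms=1b
11) 2290.076ms=5b +458.015ms=1b
Σ=6b of 6 (131bpm 2/4) — PASS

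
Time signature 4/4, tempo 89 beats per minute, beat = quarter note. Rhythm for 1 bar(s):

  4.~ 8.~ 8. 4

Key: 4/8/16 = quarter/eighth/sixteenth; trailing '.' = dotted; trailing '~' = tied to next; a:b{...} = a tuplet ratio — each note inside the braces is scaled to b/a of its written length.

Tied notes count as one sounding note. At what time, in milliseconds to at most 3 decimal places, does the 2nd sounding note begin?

note 2 onset = 3b = 2022.472ms

1. 0.0ms @ 0 + 2022.472ms (3)
2. 2022.472ms @ 3 + 674.157ms (1)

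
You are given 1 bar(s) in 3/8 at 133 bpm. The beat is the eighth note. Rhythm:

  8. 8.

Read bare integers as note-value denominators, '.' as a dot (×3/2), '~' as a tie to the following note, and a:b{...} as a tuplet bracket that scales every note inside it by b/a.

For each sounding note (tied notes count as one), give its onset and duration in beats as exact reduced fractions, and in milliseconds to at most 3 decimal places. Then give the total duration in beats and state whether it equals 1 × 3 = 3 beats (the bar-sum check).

1) 0.0ms=0b +676.692ms=3/2b
2) 676.692ms=3/2b +676.692ms=3/2b
Σ=3b of 3 (133bpm 3/8) — PASS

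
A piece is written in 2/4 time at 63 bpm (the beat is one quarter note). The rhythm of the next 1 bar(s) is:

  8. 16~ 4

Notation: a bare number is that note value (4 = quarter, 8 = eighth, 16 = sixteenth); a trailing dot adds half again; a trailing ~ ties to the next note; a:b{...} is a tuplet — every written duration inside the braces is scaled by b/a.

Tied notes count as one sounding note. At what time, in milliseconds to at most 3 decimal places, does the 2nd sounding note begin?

note 2 onset = 3/4b = 714.286ms

1. 0.0ms @ 0 + 714.286ms (3/4)
2. 714.286ms @ 3/4 + 1190.476ms (5/4)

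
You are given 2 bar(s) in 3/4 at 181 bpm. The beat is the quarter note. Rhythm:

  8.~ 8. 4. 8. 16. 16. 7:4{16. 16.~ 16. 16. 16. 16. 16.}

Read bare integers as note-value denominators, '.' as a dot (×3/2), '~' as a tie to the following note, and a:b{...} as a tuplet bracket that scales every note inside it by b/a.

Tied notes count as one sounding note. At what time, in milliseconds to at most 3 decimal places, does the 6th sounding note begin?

1. 0.0ms @ 0 + 497.238ms (3/2)
2. 497.238ms @ 3/2 + 497.238ms (3/2)
3. 994.475ms @ 3 + 248.619ms (3/4)
4. 1243.094ms @ 15/4 + 124.309ms (3/8)
5. 1367.403ms @ 33/8 + 124.309ms (3/8)
6. 1491.713ms @ 9/2 + 71.034ms (3/14)
7. 1562.747ms @ 33/7 + 142.068ms (3/7)
8. 1704.815ms @ 36/7 + 71.034ms (3/14)
9. 1775.848ms @ 75/14 + 71.034ms (3/14)
10. 1846.882ms @ 39/7 + 71.034ms (3/14)
11. 1917.916ms @ 81/14 + 71.034ms (3/14)

note 6 onset = 9/2b = 1491.713ms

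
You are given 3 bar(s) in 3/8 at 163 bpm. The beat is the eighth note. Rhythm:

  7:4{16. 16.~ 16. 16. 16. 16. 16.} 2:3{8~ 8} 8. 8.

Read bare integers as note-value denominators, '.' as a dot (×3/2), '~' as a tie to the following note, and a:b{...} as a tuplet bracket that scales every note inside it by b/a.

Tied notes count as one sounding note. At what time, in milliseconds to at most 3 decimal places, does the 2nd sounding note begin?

1. 0.0ms @ 0 + 157.756ms (3/7)
2. 157.756ms @ 3/7 + 315.513ms (6/7)
3. 473.269ms @ 9/7 + 157.756ms (3/7)
4. 631.025ms @ 12/7 + 157.756ms (3/7)
5. 788.782ms @ 15/7 + 157.756ms (3/7)
6. 946.538ms @ 18/7 + 157.756ms (3/7)
7. 1104.294ms @ 3 + 1104.294ms (3)
8. 2208.589ms @ 6 + 552.147ms (3/2)
9. 2760.736ms @ 15/2 + 552.147ms (3/2)

note 2 onset = 3/7b = 157.756ms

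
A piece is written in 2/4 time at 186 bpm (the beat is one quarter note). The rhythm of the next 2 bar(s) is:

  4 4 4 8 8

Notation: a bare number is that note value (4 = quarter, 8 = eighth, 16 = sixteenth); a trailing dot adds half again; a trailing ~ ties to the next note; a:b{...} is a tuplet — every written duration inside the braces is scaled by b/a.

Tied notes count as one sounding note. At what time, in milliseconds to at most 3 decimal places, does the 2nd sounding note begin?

1. 0.0ms @ 0 + 322.581ms (1)
2. 322.581ms @ 1 + 322.581ms (1)
3. 645.161ms @ 2 + 322.581ms (1)
4. 967.742ms @ 3 + 161.29ms (1/2)
5. 1129.032ms @ 7/2 + 161.29ms (1/2)

note 2 onset = 1b = 322.581ms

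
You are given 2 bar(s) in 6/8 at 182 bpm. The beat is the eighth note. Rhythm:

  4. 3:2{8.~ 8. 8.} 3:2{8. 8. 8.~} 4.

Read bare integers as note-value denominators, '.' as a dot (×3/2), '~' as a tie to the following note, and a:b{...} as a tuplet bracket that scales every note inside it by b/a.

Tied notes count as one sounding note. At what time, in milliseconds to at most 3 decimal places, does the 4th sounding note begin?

note 4 onset = 6b = 1978.022ms

1. 0.0ms @ 0 + 989.011ms (3)
2. 989.011ms @ 3 + 659.341ms (2)
3. 1648.352ms @ 5 + 329.67ms (1)
4. 1978.022ms @ 6 + 329.67ms (1)
5. 2307.692ms @ 7 + 329.67ms (1)
6. 2637.363ms @ 8 + 1318.681ms (4)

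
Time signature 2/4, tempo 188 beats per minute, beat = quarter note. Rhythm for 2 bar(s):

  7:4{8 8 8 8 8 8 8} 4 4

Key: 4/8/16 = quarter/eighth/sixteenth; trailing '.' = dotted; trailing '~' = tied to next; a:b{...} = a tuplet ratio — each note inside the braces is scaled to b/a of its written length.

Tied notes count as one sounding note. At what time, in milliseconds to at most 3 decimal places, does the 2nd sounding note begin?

1. 0.0ms @ 0 + 91.185ms (2/7)
2. 91.185ms @ 2/7 + 91.185ms (2/7)
3. 182.371ms @ 4/7 + 91.185ms (2/7)
4. 273.556ms @ 6/7 + 91.185ms (2/7)
5. 364.742ms @ 8/7 + 91.185ms (2/7)
6. 455.927ms @ 10/7 + 91.185ms (2/7)
7. 547.112ms @ 12/7 + 91.185ms (2/7)
8. 638.298ms @ 2 + 319.149ms (1)
9. 957.447ms @ 3 + 319.149ms (1)

note 2 onset = 2/7b = 91.185ms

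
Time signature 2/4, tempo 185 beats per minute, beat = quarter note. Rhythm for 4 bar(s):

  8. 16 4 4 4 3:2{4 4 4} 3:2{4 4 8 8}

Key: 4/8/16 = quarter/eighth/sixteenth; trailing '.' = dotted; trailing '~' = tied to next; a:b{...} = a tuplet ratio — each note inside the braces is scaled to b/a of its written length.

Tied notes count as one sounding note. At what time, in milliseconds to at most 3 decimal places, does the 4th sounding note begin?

note 4 onset = 2b = 648.649ms

1. 0.0ms @ 0 + 243.243ms (3/4)
2. 243.243ms @ 3/4 + 81.081ms (1/4)
3. 324.324ms @ 1 + 324.324ms (1)
4. 648.649ms @ 2 + 324.324ms (1)
5. 972.973ms @ 3 + 324.324ms (1)
6. 1297.297ms @ 4 + 216.216ms (2/3)
7. 1513.514ms @ 14/3 + 216.216ms (2/3)
8. 1729.73ms @ 16/3 + 216.216ms (2/3)
9. 1945.946ms @ 6 + 216.216ms (2/3)
10. 2162.162ms @ 20/3 + 216.216ms (2/3)
11. 2378.378ms @ 22/3 + 108.108ms (1/3)
12. 2486.486ms @ 23/3 + 108.108ms (1/3)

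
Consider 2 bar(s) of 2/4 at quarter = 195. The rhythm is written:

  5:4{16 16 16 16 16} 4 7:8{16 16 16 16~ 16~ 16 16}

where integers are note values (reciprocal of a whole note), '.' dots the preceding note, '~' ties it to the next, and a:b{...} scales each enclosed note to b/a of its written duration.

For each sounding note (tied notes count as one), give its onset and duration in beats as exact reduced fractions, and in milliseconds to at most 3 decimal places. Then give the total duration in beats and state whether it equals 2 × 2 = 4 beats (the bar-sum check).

1) 0.0ms=0b +61.538ms=1/5b
2) 61.538ms=1/5b +61.538ms=1/5b
3) 123.077ms=2/5b +61.538ms=1/5b
4) 184.615ms=3/5b +61.538ms=1/5b
5) 246.154ms=4/5b +61.538ms=1/5b
6) 307.692ms=1b +307.692ms=1b
7) 615.385ms=2b +87.912ms=2/7b
8) 703.297ms=16/7b +87.912ms=2/7b
9) 791.209ms=18/7b +87.912ms=2/7b
10) 879.121ms=20/7b +263.736ms=6/7b
11) 1142.857ms=26/7b +87.912ms=2/7b
Σ=4b of 4 (195bpm 2/4) — PASS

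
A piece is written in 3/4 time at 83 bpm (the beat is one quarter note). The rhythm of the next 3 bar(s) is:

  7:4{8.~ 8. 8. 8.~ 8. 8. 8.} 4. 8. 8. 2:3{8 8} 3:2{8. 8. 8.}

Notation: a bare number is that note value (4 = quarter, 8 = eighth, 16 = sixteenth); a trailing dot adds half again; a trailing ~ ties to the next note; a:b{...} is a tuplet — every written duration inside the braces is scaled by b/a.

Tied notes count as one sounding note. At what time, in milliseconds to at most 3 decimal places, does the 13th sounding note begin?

note 13 onset = 17/2b = 6144.578ms

1. 0.0ms @ 0 + 619.621ms (6/7)
2. 619.621ms @ 6/7 + 309.811ms (3/7)
3. 929.432ms @ 9/7 + 619.621ms (6/7)
4. 1549.053ms @ 15/7 + 309.811ms (3/7)
5. 1858.864ms @ 18/7 + 309.811ms (3/7)
6. 2168.675ms @ 3 + 1084.337ms (3/2)
7. 3253.012ms @ 9/2 + 542.169ms (3/4)
8. 3795.181ms @ 21/4 + 542.169ms (3/4)
9. 4337.349ms @ 6 + 542.169ms (3/4)
10. 4879.518ms @ 27/4 + 542.169ms (3/4)
11. 5421.687ms @ 15/2 + 361.446ms (1/2)
12. 5783.133ms @ 8 + 361.446ms (1/2)
13. 6144.578ms @ 17/2 + 361.446ms (1/2)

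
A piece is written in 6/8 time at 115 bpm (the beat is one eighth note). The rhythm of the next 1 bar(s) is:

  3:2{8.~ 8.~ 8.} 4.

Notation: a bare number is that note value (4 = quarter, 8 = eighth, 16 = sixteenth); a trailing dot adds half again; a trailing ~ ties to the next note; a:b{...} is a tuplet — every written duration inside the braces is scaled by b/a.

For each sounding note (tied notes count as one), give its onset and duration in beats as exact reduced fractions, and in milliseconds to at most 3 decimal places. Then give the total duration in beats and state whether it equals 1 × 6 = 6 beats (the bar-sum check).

1) 0.0ms=0b +1565.217ms=3b
2) 1565.217ms=3b +1565.217ms=3b
Σ=6b of 6 (115bpm 6/8) — PASS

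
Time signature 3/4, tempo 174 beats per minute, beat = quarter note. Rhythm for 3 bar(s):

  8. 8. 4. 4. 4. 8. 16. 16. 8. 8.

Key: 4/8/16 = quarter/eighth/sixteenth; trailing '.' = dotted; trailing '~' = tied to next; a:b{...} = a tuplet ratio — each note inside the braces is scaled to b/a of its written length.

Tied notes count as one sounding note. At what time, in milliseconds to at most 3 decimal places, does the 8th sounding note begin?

1. 0.0ms @ 0 + 258.621ms (3/4)
2. 258.621ms @ 3/4 + 258.621ms (3/4)
3. 517.241ms @ 3/2 + 517.241ms (3/2)
4. 1034.483ms @ 3 + 517.241ms (3/2)
5. 1551.724ms @ 9/2 + 517.241ms (3/2)
6. 2068.966ms @ 6 + 258.621ms (3/4)
7. 2327.586ms @ 27/4 + 129.31ms (3/8)
8. 2456.897ms @ 57/8 + 129.31ms (3/8)
9. 2586.207ms @ 15/2 + 258.621ms (3/4)
10. 2844.828ms @ 33/4 + 258.621ms (3/4)

note 8 onset = 57/8b = 2456.897ms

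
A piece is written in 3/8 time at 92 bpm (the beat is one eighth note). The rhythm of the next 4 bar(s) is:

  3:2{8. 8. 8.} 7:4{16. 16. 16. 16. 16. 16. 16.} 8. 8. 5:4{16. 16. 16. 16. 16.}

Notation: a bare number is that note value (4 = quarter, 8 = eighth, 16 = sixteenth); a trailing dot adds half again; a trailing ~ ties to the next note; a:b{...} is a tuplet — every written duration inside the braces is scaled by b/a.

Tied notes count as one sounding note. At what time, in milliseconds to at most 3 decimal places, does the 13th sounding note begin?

1. 0.0ms @ 0 + 652.174ms (1)
2. 652.174ms @ 1 + 652.174ms (1)
3. 1304.348ms @ 2 + 652.174ms (1)
4. 1956.522ms @ 3 + 279.503ms (3/7)
5. 2236.025ms @ 24/7 + 279.503ms (3/7)
6. 2515.528ms @ 27/7 + 279.503ms (3/7)
7. 2795.031ms @ 30/7 + 279.503ms (3/7)
8. 3074.534ms @ 33/7 + 279.503ms (3/7)
9. 3354.037ms @ 36/7 + 279.503ms (3/7)
10. 3633.54ms @ 39/7 + 279.503ms (3/7)
11. 3913.043ms @ 6 + 978.261ms (3/2)
12. 4891.304ms @ 15/2 + 978.261ms (3/2)
13. 5869.565ms @ 9 + 391.304ms (3/5)
14. 6260.87ms @ 48/5 + 391.304ms (3/5)
15. 6652.174ms @ 51/5 + 391.304ms (3/5)
16. 7043.478ms @ 54/5 + 391.304ms (3/5)
17. 7434.783ms @ 57/5 + 391.304ms (3/5)

note 13 onset = 9b = 5869.565ms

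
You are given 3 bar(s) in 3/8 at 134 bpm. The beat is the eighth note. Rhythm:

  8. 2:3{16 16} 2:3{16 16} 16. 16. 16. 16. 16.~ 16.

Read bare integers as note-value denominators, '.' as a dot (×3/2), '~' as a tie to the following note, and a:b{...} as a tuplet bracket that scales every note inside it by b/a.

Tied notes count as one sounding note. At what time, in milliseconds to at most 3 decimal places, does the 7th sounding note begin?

1. 0.0ms @ 0 + 671.642ms (3/2)
2. 671.642ms @ 3/2 + 335.821ms (3/4)
3. 1007.463ms @ 9/4 + 335.821ms (3/4)
4. 1343.284ms @ 3 + 335.821ms (3/4)
5. 1679.104ms @ 15/4 + 335.821ms (3/4)
6. 2014.925ms @ 9/2 + 335.821ms (3/4)
7. 2350.746ms @ 21/4 + 335.821ms (3/4)
8. 2686.567ms @ 6 + 335.821ms (3/4)
9. 3022.388ms @ 27/4 + 335.821ms (3/4)
10. 3358.209ms @ 15/2 + 671.642ms (3/2)

note 7 onset = 21/4b = 2350.746ms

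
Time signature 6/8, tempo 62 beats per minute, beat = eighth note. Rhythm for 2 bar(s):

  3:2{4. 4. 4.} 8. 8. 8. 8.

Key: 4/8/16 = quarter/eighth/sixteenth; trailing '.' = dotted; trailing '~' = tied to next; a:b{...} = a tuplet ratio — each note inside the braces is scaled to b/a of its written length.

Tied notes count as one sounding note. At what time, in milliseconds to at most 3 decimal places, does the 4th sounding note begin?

1. 0.0ms @ 0 + 1935.484ms (2)
2. 1935.484ms @ 2 + 1935.484ms (2)
3. 3870.968ms @ 4 + 1935.484ms (2)
4. 5806.452ms @ 6 + 1451.613ms (3/2)
5. 7258.065ms @ 15/2 + 1451.613ms (3/2)
6. 8709.677ms @ 9 + 1451.613ms (3/2)
7. 10161.29ms @ 21/2 + 1451.613ms (3/2)

note 4 onset = 6b = 5806.452ms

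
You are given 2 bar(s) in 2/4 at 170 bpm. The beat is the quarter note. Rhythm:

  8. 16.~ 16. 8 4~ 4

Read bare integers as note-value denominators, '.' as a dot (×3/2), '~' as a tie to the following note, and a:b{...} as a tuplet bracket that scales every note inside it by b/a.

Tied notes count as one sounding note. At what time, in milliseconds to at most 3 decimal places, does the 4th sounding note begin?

note 4 onset = 2b = 705.882ms

1. 0.0ms @ 0 + 264.706ms (3/4)
2. 264.706ms @ 3/4 + 264.706ms (3/4)
3. 529.412ms @ 3/2 + 176.471ms (1/2)
4. 705.882ms @ 2 + 705.882ms (2)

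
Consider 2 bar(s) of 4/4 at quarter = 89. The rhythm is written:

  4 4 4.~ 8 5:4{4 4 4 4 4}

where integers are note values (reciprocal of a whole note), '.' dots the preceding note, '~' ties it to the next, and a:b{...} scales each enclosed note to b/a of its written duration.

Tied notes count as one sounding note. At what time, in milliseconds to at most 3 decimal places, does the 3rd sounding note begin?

1. 0.0ms @ 0 + 674.157ms (1)
2. 674.157ms @ 1 + 674.157ms (1)
3. 1348.315ms @ 2 + 1348.315ms (2)
4. 2696.629ms @ 4 + 539.326ms (4/5)
5. 3235.955ms @ 24/5 + 539.326ms (4/5)
6. 3775.281ms @ 28/5 + 539.326ms (4/5)
7. 4314.607ms @ 32/5 + 539.326ms (4/5)
8. 4853.933ms @ 36/5 + 539.326ms (4/5)

note 3 onset = 2b = 1348.315ms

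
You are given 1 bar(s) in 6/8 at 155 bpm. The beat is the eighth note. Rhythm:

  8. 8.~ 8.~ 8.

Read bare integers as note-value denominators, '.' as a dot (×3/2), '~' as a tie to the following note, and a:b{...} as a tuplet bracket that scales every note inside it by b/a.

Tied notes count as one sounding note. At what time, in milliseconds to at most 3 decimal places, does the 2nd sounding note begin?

note 2 onset = 3/2b = 580.645ms

1. 0.0ms @ 0 + 580.645ms (3/2)
2. 580.645ms @ 3/2 + 1741.935ms (9/2)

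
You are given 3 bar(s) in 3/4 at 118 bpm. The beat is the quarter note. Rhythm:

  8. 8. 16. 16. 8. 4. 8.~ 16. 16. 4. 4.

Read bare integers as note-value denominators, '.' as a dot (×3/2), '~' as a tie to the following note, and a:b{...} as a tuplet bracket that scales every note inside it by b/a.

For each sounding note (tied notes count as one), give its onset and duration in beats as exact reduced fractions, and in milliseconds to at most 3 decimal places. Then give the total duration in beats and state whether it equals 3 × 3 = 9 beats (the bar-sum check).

1) 0.0ms=0b +381.356ms=3/4b
2) 381.356ms=3/4b +381.356ms=3/4b
3) 762.712ms=3/2b +190.678ms=3/8b
4) 953.39ms=15/8b +190.678ms=3/8b
5) 1144.068ms=9/4b +381.356ms=3/4b
6) 1525.424ms=3b +762.712ms=3/2b
7) 2288.136ms=9/2b +572.034ms=9/8b
8) 2860.169ms=45/8b +190.678ms=3/8b
9) 3050.847ms=6b +762.712ms=3/2b
10) 3813.559ms=15/2b +762.712ms=3/2b
Σ=9b of 9 (118bpm 3/4) — PASS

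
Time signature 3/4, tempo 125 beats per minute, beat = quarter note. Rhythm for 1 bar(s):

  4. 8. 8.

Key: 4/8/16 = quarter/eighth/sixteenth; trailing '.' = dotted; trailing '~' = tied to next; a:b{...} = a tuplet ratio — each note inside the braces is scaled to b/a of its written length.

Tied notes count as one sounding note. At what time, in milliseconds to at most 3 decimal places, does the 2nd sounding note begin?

1. 0.0ms @ 0 + 720.0ms (3/2)
2. 720.0ms @ 3/2 + 360.0ms (3/4)
3. 1080.0ms @ 9/4 + 360.0ms (3/4)

note 2 onset = 3/2b = 720.0ms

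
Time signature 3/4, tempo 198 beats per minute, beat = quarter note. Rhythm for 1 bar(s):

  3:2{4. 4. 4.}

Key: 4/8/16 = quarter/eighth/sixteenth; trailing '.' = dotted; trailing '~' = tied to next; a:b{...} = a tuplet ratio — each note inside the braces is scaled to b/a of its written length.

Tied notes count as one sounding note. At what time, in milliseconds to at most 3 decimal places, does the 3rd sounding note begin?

1. 0.0ms @ 0 + 303.03ms (1)
2. 303.03ms @ 1 + 303.03ms (1)
3. 606.061ms @ 2 + 303.03ms (1)

note 3 onset = 2b = 606.061ms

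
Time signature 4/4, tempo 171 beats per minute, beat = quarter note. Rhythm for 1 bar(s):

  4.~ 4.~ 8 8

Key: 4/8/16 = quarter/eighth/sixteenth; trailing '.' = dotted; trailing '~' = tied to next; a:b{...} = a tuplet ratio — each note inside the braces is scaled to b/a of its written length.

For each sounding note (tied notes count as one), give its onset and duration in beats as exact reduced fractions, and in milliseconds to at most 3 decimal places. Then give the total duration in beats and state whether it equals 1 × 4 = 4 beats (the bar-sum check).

1) 0.0ms=0b +1228.07ms=7/2b
2) 1228.07ms=7/2b +175.439ms=1/2b
Σ=4b of 4 (171bpm 4/4) — PASS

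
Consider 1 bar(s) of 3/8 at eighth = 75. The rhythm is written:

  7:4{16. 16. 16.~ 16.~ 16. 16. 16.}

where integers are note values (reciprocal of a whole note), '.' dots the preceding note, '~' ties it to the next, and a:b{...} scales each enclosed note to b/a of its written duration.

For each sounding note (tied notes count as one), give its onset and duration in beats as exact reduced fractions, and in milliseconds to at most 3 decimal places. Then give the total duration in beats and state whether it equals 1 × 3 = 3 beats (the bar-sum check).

1) 0.0ms=0b +342.857ms=3/7b
2) 342.857ms=3/7b +342.857ms=3/7b
3) 685.714ms=6/7b +1028.571ms=9/7b
4) 1714.286ms=15/7b +342.857ms=3/7b
5) 2057.143ms=18/7b +342.857ms=3/7b
Σ=3b of 3 (75bpm 3/8) — PASS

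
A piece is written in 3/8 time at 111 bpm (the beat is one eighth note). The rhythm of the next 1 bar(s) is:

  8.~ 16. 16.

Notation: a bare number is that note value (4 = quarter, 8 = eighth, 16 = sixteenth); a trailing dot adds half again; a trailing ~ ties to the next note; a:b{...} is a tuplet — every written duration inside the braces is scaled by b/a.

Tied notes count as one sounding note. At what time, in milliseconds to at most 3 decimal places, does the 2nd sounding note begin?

1. 0.0ms @ 0 + 1216.216ms (9/4)
2. 1216.216ms @ 9/4 + 405.405ms (3/4)

note 2 onset = 9/4b = 1216.216ms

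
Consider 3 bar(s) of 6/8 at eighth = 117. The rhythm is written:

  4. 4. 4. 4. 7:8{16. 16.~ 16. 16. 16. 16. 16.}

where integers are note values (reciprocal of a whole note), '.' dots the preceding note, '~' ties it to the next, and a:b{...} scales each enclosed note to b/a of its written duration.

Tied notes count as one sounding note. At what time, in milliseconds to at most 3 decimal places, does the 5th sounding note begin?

1. 0.0ms @ 0 + 1538.462ms (3)
2. 1538.462ms @ 3 + 1538.462ms (3)
3. 3076.923ms @ 6 + 1538.462ms (3)
4. 4615.385ms @ 9 + 1538.462ms (3)
5. 6153.846ms @ 12 + 439.56ms (6/7)
6. 6593.407ms @ 90/7 + 879.121ms (12/7)
7. 7472.527ms @ 102/7 + 439.56ms (6/7)
8. 7912.088ms @ 108/7 + 439.56ms (6/7)
9. 8351.648ms @ 114/7 + 439.56ms (6/7)
10. 8791.209ms @ 120/7 + 439.56ms (6/7)

note 5 onset = 12b = 6153.846ms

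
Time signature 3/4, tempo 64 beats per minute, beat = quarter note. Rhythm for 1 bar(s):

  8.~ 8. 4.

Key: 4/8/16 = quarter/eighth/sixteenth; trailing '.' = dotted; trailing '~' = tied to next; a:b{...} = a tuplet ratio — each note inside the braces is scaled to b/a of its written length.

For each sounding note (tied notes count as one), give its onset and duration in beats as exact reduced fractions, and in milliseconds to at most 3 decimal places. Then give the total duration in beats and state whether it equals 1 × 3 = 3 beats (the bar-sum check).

1) 0.0ms=0b +1406.25ms=3/2b
2) 1406.25ms=3/2b +1406.25ms=3/2b
Σ=3b of 3 (64bpm 3/4) — PASS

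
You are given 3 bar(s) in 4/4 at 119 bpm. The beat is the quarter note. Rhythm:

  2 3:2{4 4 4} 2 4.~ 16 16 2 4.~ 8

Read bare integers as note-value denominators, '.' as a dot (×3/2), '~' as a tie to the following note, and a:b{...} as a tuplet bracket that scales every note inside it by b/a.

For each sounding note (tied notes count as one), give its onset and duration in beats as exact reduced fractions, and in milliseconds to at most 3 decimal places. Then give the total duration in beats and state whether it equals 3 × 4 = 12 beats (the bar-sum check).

1) 0.0ms=0b +1008.403ms=2b
2) 1008.403ms=2b +336.134ms=2/3b
3) 1344.538ms=8/3b +336.134ms=2/3b
4) 1680.672ms=10/3b +336.134ms=2/3b
5) 2016.807ms=4b +1008.403ms=2b
6) 3025.21ms=6b +882.353ms=7/4b
7) 3907.563ms=31/4b +126.05ms=1/4b
8) 4033.613ms=8b +1008.403ms=2b
9) 5042.017ms=10b +1008.403ms=2b
Σ=12b of 12 (119bpm 4/4) — PASS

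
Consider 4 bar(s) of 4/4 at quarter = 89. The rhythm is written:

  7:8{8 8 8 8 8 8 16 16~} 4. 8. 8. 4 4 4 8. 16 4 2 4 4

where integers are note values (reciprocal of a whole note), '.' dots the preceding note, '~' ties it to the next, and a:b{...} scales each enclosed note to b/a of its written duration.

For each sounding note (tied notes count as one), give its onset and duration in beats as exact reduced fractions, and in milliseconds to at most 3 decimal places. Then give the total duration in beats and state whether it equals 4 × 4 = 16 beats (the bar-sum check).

1) 0.0ms=0b +385.233ms=4/7b
2) 385.233ms=4/7b +385.233ms=4/7b
3) 770.465ms=8/7b +385.233ms=4/7b
4) 1155.698ms=12/7b +385.233ms=4/7b
5) 1540.931ms=16/7b +385.233ms=4/7b
6) 1926.164ms=20/7b +385.233ms=4/7b
7) 2311.396ms=24/7b +192.616ms=2/7b
8) 2504.013ms=26/7b +1203.852ms=25/14b
9) 3707.865ms=11/2b +505.618ms=3/4b
10) 4213.483ms=25/4b +505.618ms=3/4b
11) 4719.101ms=7b +674.157ms=1b
12) 5393.258ms=8b +674.157ms=1b
13) 6067.416ms=9b +674.157ms=1b
14) 6741.573ms=10b +505.618ms=3/4b
15) 7247.191ms=43/4b +168.539ms=1/4b
16) 7415.73ms=11b +674.157ms=1b
17) 8089.888ms=12b +1348.315ms=2b
18) 9438.202ms=14b +674.157ms=1b
19) 10112.36ms=15b +674.157ms=1b
Σ=16b of 16 (89bpm 4/4) — PASS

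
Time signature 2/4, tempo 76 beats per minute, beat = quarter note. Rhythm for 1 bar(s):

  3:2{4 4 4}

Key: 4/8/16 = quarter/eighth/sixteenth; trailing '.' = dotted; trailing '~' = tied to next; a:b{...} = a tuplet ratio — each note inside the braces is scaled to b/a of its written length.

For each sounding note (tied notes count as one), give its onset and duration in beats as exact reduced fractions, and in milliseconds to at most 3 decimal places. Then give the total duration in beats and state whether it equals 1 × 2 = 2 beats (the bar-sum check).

1) 0.0ms=0b +526.316ms=2/3b
2) 526.316ms=2/3b +526.316ms=2/3b
3) 1052.632ms=4/3b +526.316ms=2/3b
Σ=2b of 2 (76bpm 2/4) — PASS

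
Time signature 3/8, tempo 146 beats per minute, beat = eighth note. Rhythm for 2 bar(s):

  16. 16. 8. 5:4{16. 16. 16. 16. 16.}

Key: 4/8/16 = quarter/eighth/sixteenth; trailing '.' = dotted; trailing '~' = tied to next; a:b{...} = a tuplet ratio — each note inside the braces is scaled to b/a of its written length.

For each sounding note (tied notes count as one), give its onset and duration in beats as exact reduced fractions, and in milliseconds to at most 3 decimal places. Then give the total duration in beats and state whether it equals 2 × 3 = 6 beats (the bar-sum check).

1) 0.0ms=0b +308.219ms=3/4b
2) 308.219ms=3/4b +308.219ms=3/4b
3) 616.438ms=3/2b +616.438ms=3/2b
4) 1232.877ms=3b +246.575ms=3/5b
5) 1479.452ms=18/5b +246.575ms=3/5b
6) 1726.027ms=21/5b +246.575ms=3/5b
7) 1972.603ms=24/5b +246.575ms=3/5b
8) 2219.178ms=27/5b +246.575ms=3/5b
Σ=6b of 6 (146bpm 3/8) — PASS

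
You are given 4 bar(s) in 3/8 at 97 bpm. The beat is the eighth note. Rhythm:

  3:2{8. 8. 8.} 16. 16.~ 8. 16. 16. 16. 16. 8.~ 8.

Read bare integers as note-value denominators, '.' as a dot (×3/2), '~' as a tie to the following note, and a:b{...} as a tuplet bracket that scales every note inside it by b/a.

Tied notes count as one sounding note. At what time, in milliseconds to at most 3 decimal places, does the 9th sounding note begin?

1. 0.0ms @ 0 + 618.557ms (1)
2. 618.557ms @ 1 + 618.557ms (1)
3. 1237.113ms @ 2 + 618.557ms (1)
4. 1855.67ms @ 3 + 463.918ms (3/4)
5. 2319.588ms @ 15/4 + 1391.753ms (9/4)
6. 3711.34ms @ 6 + 463.918ms (3/4)
7. 4175.258ms @ 27/4 + 463.918ms (3/4)
8. 4639.175ms @ 15/2 + 463.918ms (3/4)
9. 5103.093ms @ 33/4 + 463.918ms (3/4)
10. 5567.01ms @ 9 + 1855.67ms (3)

note 9 onset = 33/4b = 5103.093ms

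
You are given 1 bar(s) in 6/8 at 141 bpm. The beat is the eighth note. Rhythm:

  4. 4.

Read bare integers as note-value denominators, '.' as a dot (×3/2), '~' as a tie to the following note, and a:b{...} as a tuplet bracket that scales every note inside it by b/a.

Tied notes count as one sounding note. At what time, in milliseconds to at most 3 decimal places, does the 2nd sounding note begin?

1. 0.0ms @ 0 + 1276.596ms (3)
2. 1276.596ms @ 3 + 1276.596ms (3)

note 2 onset = 3b = 1276.596ms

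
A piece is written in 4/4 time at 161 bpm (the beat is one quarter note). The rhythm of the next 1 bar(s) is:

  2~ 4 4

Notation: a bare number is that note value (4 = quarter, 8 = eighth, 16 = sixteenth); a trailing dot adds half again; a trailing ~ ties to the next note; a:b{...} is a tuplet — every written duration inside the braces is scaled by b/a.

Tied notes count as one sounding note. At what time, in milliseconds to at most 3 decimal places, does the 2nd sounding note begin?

1. 0.0ms @ 0 + 1118.012ms (3)
2. 1118.012ms @ 3 + 372.671ms (1)

note 2 onset = 3b = 1118.012ms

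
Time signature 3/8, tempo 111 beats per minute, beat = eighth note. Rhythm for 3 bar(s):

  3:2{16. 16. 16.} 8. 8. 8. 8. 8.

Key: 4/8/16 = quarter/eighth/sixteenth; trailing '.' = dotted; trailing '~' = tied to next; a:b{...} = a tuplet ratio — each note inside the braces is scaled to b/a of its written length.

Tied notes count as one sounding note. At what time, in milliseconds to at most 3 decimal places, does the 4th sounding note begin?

note 4 onset = 3/2b = 810.811ms

1. 0.0ms @ 0 + 270.27ms (1/2)
2. 270.27ms @ 1/2 + 270.27ms (1/2)
3. 540.541ms @ 1 + 270.27ms (1/2)
4. 810.811ms @ 3/2 + 810.811ms (3/2)
5. 1621.622ms @ 3 + 810.811ms (3/2)
6. 2432.432ms @ 9/2 + 810.811ms (3/2)
7. 3243.243ms @ 6 + 810.811ms (3/2)
8. 4054.054ms @ 15/2 + 810.811ms (3/2)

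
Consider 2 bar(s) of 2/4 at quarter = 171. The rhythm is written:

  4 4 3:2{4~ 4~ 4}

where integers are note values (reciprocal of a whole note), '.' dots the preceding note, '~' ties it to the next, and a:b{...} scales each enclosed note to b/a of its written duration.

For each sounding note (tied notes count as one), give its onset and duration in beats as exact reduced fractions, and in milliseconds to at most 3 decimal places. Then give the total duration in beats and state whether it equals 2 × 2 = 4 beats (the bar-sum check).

1) 0.0ms=0b +350.877ms=1b
2) 350.877ms=1b +350.877ms=1b
3) 701.754ms=2b +701.754ms=2b
Σ=4b of 4 (171bpm 2/4) — PASS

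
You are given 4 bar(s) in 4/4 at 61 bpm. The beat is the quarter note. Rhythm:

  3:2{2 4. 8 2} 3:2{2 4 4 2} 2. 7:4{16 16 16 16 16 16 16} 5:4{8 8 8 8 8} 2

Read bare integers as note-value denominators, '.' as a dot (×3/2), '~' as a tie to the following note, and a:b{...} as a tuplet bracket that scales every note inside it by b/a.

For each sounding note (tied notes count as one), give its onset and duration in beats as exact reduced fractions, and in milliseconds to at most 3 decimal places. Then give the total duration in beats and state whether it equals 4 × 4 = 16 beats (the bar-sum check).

1) 0.0ms=0b +1311.475ms=4/3b
2) 1311.475ms=4/3b +983.607ms=1b
3) 2295.082ms=7/3b +327.869ms=1/3b
4) 2622.951ms=8/3b +1311.475ms=4/3b
5) 3934.426ms=4b +1311.475ms=4/3b
6) 5245.902ms=16/3b +655.738ms=2/3b
7) 5901.639ms=6b +655.738ms=2/3b
8) 6557.377ms=20/3b +1311.475ms=4/3b
9) 7868.852ms=8b +2950.82ms=3b
10) 10819.672ms=11b +140.515ms=1/7b
11) 10960.187ms=78/7b +140.515ms=1/7b
12) 11100.703ms=79/7b +140.515ms=1/7b
13) 11241.218ms=80/7b +140.515ms=1/7b
14) 11381.733ms=81/7b +140.515ms=1/7b
15) 11522.248ms=82/7b +140.515ms=1/7b
16) 11662.763ms=83/7b +140.515ms=1/7b
17) 11803.279ms=12b +393.443ms=2/5b
18) 12196.721ms=62/5b +393.443ms=2/5b
19) 12590.164ms=64/5b +393.443ms=2/5b
20) 12983.607ms=66/5b +393.443ms=2/5b
21) 13377.049ms=68/5b +393.443ms=2/5b
22) 13770.492ms=14b +1967.213ms=2b
Σ=16b of 16 (61bpm 4/4) — PASS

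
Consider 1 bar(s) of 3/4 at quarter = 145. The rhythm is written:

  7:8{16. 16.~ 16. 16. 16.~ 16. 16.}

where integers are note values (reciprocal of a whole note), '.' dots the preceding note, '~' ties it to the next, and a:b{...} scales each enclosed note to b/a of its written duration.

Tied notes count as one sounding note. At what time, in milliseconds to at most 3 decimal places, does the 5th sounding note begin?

1. 0.0ms @ 0 + 177.34ms (3/7)
2. 177.34ms @ 3/7 + 354.68ms (6/7)
3. 532.02ms @ 9/7 + 177.34ms (3/7)
4. 709.36ms @ 12/7 + 354.68ms (6/7)
5. 1064.039ms @ 18/7 + 177.34ms (3/7)

note 5 onset = 18/7b = 1064.039ms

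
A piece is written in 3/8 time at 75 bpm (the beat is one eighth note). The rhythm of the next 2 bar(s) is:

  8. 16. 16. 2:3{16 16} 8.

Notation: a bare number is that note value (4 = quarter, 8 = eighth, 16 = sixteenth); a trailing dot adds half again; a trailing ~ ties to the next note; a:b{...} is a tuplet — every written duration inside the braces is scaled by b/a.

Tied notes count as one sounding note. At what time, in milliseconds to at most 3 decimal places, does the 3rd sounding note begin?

note 3 onset = 9/4b = 1800.0ms

1. 0.0ms @ 0 + 1200.0ms (3/2)
2. 1200.0ms @ 3/2 + 600.0ms (3/4)
3. 1800.0ms @ 9/4 + 600.0ms (3/4)
4. 2400.0ms @ 3 + 600.0ms (3/4)
5. 3000.0ms @ 15/4 + 600.0ms (3/4)
6. 3600.0ms @ 9/2 + 1200.0ms (3/2)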